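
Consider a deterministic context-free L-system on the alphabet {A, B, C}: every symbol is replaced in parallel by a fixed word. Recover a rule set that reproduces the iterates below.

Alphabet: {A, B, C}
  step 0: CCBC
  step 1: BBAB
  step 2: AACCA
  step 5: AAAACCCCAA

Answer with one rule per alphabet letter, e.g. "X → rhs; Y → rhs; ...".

A->CC, B->A, C->B

  step 1 ⇒ step 2: BBAB ⇒ A·A·CC·A
    A ↦ CC
    B ↦ A
  step 0 ⇒ step 1: CCBC ⇒ B·B·A·B
    C ↦ B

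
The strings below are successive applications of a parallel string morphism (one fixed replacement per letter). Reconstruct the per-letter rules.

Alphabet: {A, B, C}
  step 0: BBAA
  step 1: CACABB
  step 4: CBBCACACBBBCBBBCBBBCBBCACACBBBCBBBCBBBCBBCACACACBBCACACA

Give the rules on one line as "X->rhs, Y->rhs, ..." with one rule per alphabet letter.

  step 0 ⇒ step 1: BBAA ⇒ CA·CA·B·B
    A ↦ B
    B ↦ CA
    C ↦ CBB  (constrained at step 1)

A->B, B->CA, C->CBB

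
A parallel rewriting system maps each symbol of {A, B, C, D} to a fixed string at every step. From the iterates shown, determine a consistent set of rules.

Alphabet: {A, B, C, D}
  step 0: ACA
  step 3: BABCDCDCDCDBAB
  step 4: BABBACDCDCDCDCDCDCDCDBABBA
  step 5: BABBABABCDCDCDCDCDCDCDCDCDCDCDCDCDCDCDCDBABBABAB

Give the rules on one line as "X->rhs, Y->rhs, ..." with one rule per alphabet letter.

A->B, B->BA, C->CD, D->CD

  step 4 ⇒ step 5: BABBACDCDCDCDCDCDCDCDBABBA ⇒ BA·B·BA·BA·B·CD·CD·CD·CD·CD·CD·CD·CD·CD·CD·CD·CD·CD·CD·CD·CD·BA·B·BA·BA·B
    A ↦ B
    B ↦ BA
    C ↦ CD
    D ↦ CD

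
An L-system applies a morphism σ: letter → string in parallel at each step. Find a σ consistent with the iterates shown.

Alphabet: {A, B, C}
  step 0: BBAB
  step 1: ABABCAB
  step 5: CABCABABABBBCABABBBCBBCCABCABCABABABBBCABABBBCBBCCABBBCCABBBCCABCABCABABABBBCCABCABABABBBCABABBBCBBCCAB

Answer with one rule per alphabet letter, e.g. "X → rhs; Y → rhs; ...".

A->C, B->AB, C->BBC

  step 0 ⇒ step 1: BBAB ⇒ AB·AB·C·AB
    A ↦ C
    B ↦ AB
    C ↦ BBC  (constrained at step 1)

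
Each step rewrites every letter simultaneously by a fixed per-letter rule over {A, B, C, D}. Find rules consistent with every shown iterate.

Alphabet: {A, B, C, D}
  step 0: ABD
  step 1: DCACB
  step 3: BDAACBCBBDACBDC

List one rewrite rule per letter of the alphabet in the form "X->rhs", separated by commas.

A->DC, B->A, C->BD, D->CB

  step 0 ⇒ step 1: ABD ⇒ DC·A·CB
    A ↦ DC
    B ↦ A
    D ↦ CB
    C ↦ BD  (constrained at step 1)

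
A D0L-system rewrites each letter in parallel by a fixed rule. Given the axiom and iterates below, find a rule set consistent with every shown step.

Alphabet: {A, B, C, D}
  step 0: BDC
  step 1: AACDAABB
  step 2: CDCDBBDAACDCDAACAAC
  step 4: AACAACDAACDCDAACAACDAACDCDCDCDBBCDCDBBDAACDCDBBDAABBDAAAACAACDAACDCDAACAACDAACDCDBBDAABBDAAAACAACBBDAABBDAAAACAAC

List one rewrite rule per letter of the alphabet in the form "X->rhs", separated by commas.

A->CD, B->AAC, C->BB, D->DAA

  step 1 ⇒ step 2: AACDAABB ⇒ CD·CD·BB·DAA·CD·CD·AAC·AAC
    A ↦ CD
    B ↦ AAC
    C ↦ BB
    D ↦ DAA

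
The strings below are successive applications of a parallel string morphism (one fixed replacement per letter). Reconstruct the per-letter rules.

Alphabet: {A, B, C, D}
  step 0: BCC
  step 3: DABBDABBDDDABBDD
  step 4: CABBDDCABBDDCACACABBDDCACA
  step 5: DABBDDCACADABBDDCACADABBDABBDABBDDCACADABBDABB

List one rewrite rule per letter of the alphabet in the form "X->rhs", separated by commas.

  step 4 ⇒ step 5: CABBDDCABBDDCACACABBDDCACA ⇒ DA·BB·D·D·CA·CA·DA·BB·D·D·CA·CA·DA·BB·DA·BB·DA·BB·D·D·CA·CA·DA·BB·DA·BB
    A ↦ BB
    B ↦ D
    C ↦ DA
    D ↦ CA

A->BB, B->D, C->DA, D->CA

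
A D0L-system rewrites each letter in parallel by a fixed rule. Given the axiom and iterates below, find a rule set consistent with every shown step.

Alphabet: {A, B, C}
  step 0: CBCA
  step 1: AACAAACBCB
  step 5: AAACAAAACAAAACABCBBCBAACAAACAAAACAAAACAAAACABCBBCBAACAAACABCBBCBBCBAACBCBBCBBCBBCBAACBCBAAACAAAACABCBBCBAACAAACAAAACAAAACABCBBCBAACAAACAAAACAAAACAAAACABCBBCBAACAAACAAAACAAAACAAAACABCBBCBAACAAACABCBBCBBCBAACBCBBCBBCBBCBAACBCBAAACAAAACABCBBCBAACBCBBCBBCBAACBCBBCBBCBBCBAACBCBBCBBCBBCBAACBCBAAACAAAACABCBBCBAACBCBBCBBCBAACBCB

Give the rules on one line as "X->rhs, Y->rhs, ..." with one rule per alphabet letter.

  step 0 ⇒ step 1: CBCA ⇒ AAC·A·AAC·BCB
    A ↦ BCB
    B ↦ A
    C ↦ AAC

A->BCB, B->A, C->AAC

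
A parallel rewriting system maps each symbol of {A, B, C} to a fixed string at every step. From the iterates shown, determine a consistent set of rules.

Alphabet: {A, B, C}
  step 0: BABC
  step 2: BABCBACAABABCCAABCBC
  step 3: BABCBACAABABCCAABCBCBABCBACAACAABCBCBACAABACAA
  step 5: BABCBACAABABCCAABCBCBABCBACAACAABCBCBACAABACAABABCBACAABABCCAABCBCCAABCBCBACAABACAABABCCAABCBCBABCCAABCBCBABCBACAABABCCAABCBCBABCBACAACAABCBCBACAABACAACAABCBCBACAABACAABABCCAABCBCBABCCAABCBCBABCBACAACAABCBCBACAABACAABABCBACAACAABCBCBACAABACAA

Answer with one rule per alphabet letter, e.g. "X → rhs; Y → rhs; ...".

A->BC, B->BA, C->CAA

  step 2 ⇒ step 3: BABCBACAABABCCAABCBC ⇒ BA·BC·BA·CAA·BA·BC·CAA·BC·BC·BA·BC·BA·CAA·CAA·BC·BC·BA·CAA·BA·CAA
    A ↦ BC
    B ↦ BA
    C ↦ CAA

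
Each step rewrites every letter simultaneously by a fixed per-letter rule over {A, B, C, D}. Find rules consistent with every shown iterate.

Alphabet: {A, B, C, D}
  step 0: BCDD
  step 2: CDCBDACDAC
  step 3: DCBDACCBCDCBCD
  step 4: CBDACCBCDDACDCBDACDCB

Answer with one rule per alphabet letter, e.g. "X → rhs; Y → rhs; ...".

A->C, B->AC, C->D, D->CB

  step 3 ⇒ step 4: DCBDACCBCDCBCD ⇒ CB·D·AC·CB·C·D·D·AC·D·CB·D·AC·D·CB
    A ↦ C
    B ↦ AC
    C ↦ D
    D ↦ CB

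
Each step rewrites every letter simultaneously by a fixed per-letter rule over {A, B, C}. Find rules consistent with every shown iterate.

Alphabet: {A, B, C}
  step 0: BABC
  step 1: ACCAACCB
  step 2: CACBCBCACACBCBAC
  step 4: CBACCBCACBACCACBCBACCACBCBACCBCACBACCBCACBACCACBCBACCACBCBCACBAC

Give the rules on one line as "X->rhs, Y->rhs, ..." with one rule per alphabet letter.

  step 1 ⇒ step 2: ACCAACCB ⇒ CA·CB·CB·CA·CA·CB·CB·AC
    A ↦ CA
    B ↦ AC
    C ↦ CB

A->CA, B->AC, C->CB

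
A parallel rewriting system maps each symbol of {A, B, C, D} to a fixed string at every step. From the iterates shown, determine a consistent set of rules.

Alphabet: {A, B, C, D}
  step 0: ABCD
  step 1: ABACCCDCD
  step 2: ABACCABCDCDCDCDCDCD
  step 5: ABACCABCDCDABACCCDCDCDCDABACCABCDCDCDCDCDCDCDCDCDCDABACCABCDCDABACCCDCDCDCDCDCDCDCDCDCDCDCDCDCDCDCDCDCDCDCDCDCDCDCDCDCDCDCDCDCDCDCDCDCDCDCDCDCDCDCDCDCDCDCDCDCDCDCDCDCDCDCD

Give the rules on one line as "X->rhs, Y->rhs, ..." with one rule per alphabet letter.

A->AB, B->ACC, C->CD, D->CD

  step 1 ⇒ step 2: ABACCCDCD ⇒ AB·ACC·AB·CD·CD·CD·CD·CD·CD
    A ↦ AB
    B ↦ ACC
    C ↦ CD
    D ↦ CD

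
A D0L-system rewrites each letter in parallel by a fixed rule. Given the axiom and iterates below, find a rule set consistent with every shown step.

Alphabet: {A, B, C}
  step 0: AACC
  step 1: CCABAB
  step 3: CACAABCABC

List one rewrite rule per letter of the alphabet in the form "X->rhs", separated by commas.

  step 0 ⇒ step 1: AACC ⇒ C·C·AB·AB
    A ↦ C
    C ↦ AB
    B ↦ A  (constrained at step 1)

A->C, B->A, C->AB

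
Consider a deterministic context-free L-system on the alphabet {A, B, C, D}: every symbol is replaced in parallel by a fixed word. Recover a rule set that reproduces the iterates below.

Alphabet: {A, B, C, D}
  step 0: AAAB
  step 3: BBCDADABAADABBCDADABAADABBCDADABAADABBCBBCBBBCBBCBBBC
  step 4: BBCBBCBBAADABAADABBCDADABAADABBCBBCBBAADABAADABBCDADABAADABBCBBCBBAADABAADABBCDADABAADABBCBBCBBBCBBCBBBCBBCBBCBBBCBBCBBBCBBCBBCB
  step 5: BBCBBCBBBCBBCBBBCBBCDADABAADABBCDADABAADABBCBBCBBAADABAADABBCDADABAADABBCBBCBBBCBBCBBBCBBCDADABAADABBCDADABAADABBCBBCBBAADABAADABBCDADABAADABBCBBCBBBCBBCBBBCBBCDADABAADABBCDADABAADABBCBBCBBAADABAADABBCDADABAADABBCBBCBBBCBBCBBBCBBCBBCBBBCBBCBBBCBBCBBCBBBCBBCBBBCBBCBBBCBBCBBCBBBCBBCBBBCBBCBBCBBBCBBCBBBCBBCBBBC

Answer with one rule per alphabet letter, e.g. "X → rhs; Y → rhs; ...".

A->DA, B->BBC, C->B, D->BAA

  step 4 ⇒ step 5: BBCBBCBBAADABAADABBCDADABAADABBCBBCBBAADABAADABBCDADABAADABBCBBCBBAADABAADABBCDADABAADABBCBBCBBBCBBCBBBCBBCBBCBBBCBBCBBBCBBCBBCB ⇒ BBC·BBC·B·BBC·BBC·B·BBC·BBC·DA·DA·BAA·DA·BBC·DA·DA·BAA·DA·BBC·BBC·B·BAA·DA·BAA·DA·BBC·DA·DA·BAA·DA·BBC·BBC·B·BBC·BBC·B·BBC·BBC·DA·DA·BAA·DA·BBC·DA·DA·BAA·DA·BBC·BBC·B·BAA·DA·BAA·DA·BBC·DA·DA·BAA·DA·BBC·BBC·B·BBC·BBC·B·BBC·BBC·DA·DA·BAA·DA·BBC·DA·DA·BAA·DA·BBC·BBC·B·BAA·DA·BAA·DA·BBC·DA·DA·BAA·DA·BBC·BBC·B·BBC·BBC·B·BBC·BBC·BBC·B·BBC·BBC·B·BBC·BBC·BBC·B·BBC·BBC·B·BBC·BBC·B·BBC·BBC·BBC·B·BBC·BBC·B·BBC·BBC·BBC·B·BBC·BBC·B·BBC·BBC·B·BBC
    A ↦ DA
    B ↦ BBC
    C ↦ B
    D ↦ BAA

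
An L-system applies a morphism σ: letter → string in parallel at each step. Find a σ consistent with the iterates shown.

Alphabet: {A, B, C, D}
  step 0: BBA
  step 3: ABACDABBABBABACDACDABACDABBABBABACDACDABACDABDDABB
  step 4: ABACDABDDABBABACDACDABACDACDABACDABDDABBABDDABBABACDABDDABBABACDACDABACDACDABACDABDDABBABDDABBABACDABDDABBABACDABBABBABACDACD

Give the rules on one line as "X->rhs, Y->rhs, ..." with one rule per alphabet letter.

A->AB, B->ACD, C->DD, D->ABB

  step 3 ⇒ step 4: ABACDABBABBABACDACDABACDABBABBABACDACDABACDABDDABB ⇒ AB·ACD·AB·DD·ABB·AB·ACD·ACD·AB·ACD·ACD·AB·ACD·AB·DD·ABB·AB·DD·ABB·AB·ACD·AB·DD·ABB·AB·ACD·ACD·AB·ACD·ACD·AB·ACD·AB·DD·ABB·AB·DD·ABB·AB·ACD·AB·DD·ABB·AB·ACD·ABB·ABB·AB·ACD·ACD
    A ↦ AB
    B ↦ ACD
    C ↦ DD
    D ↦ ABB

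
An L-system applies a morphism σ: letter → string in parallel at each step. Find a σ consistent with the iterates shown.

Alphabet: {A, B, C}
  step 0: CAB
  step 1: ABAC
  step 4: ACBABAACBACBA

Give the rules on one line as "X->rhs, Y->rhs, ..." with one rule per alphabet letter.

  step 0 ⇒ step 1: CAB ⇒ A·BA·C
    A ↦ BA
    B ↦ C
    C ↦ A

A->BA, B->C, C->A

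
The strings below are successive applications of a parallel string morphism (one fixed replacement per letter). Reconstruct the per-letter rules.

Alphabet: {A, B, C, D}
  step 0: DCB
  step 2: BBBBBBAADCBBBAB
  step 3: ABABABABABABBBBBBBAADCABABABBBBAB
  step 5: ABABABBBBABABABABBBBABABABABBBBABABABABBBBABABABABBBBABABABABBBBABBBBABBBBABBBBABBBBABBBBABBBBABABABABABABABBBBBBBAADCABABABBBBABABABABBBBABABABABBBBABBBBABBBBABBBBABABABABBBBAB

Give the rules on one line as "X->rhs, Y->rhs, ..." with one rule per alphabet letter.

  step 2 ⇒ step 3: BBBBBBAADCBBBAB ⇒ AB·AB·AB·AB·AB·AB·BBB·BBB·A·ADC·AB·AB·AB·BBB·AB
    A ↦ BBB
    B ↦ AB
    C ↦ ADC
    D ↦ A

A->BBB, B->AB, C->ADC, D->A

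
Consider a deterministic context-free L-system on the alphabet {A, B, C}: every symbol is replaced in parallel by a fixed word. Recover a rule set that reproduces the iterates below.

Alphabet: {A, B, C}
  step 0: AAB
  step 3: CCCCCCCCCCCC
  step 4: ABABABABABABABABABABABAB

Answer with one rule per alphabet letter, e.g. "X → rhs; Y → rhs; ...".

  step 3 ⇒ step 4: CCCCCCCCCCCC ⇒ AB·AB·AB·AB·AB·AB·AB·AB·AB·AB·AB·AB
    C ↦ AB
    A ↦ C  (constrained at step 0)
    B ↦ CC  (constrained at step 0)

A->C, B->CC, C->AB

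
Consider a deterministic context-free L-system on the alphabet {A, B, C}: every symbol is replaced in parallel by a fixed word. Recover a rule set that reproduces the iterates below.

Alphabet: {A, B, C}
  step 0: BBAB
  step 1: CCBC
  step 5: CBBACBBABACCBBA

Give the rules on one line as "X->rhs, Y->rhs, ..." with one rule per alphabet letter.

  step 0 ⇒ step 1: BBAB ⇒ C·C·B·C
    A ↦ B
    B ↦ C
    C ↦ BA  (constrained at step 1)

A->B, B->C, C->BA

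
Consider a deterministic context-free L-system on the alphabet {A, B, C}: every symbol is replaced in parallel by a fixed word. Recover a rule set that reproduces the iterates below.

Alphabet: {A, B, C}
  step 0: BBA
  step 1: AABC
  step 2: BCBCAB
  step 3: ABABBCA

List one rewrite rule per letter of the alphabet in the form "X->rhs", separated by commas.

A->BC, B->A, C->B

  step 2 ⇒ step 3: BCBCAB ⇒ A·B·A·B·BC·A
    A ↦ BC
    B ↦ A
    C ↦ B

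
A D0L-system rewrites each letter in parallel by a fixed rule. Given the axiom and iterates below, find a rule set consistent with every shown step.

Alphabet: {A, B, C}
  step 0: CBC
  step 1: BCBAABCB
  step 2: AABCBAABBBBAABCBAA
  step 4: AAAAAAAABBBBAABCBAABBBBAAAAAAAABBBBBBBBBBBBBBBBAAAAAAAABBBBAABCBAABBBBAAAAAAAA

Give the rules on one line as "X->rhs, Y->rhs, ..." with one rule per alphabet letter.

A->BB, B->AA, C->BCB

  step 1 ⇒ step 2: BCBAABCB ⇒ AA·BCB·AA·BB·BB·AA·BCB·AA
    A ↦ BB
    B ↦ AA
    C ↦ BCB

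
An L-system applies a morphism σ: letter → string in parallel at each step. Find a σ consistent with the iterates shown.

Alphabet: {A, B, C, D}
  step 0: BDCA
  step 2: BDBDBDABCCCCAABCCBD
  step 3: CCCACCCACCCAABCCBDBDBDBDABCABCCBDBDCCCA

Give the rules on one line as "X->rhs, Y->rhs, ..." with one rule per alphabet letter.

  step 2 ⇒ step 3: BDBDBDABCCCCAABCCBD ⇒ C·CCA·C·CCA·C·CCA·ABC·C·BD·BD·BD·BD·ABC·ABC·C·BD·BD·C·CCA
    A ↦ ABC
    B ↦ C
    C ↦ BD
    D ↦ CCA

A->ABC, B->C, C->BD, D->CCA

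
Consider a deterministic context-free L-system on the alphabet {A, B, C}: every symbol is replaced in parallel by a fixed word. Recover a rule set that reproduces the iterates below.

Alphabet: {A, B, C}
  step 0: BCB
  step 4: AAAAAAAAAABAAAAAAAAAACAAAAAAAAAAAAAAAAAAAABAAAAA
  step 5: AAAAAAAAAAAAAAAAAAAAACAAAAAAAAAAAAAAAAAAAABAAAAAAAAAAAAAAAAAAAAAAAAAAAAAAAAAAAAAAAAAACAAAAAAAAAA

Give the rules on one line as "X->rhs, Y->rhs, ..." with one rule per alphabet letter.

  step 4 ⇒ step 5: AAAAAAAAAABAAAAAAAAAACAAAAAAAAAAAAAAAAAAAABAAAAA ⇒ AA·AA·AA·AA·AA·AA·AA·AA·AA·AA·AC·AA·AA·AA·AA·AA·AA·AA·AA·AA·AA·BA·AA·AA·AA·AA·AA·AA·AA·AA·AA·AA·AA·AA·AA·AA·AA·AA·AA·AA·AA·AA·AC·AA·AA·AA·AA·AA
    A ↦ AA
    B ↦ AC
    C ↦ BA

A->AA, B->AC, C->BA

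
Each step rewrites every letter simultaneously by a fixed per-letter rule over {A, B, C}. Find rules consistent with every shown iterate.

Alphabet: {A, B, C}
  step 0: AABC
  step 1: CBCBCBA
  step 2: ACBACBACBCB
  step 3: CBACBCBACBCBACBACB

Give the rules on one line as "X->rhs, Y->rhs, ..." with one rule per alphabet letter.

A->CB, B->CB, C->A

  step 2 ⇒ step 3: ACBACBACBCB ⇒ CB·A·CB·CB·A·CB·CB·A·CB·A·CB
    A ↦ CB
    B ↦ CB
    C ↦ A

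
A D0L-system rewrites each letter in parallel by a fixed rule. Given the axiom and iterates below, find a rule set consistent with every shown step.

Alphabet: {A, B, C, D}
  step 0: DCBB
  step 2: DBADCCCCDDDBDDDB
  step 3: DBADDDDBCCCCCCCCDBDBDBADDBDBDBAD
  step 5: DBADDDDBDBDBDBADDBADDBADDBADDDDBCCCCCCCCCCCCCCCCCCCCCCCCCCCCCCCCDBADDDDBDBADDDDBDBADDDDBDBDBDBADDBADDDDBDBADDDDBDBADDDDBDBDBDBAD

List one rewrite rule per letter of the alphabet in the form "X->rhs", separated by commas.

  step 2 ⇒ step 3: DBADCCCCDDDBDDDB ⇒ DB·AD·DD·DB·CC·CC·CC·CC·DB·DB·DB·AD·DB·DB·DB·AD
    A ↦ DD
    B ↦ AD
    C ↦ CC
    D ↦ DB

A->DD, B->AD, C->CC, D->DB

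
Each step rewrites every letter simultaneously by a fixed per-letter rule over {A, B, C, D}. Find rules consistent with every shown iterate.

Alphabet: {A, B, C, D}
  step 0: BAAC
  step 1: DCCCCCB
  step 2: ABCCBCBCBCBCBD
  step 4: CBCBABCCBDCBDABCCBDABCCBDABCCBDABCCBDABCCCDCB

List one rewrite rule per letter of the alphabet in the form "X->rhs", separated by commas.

A->CC, B->D, C->CB, D->ABC

  step 1 ⇒ step 2: DCCCCCB ⇒ ABC·CB·CB·CB·CB·CB·D
    B ↦ D
    C ↦ CB
    D ↦ ABC
  step 0 ⇒ step 1: BAAC ⇒ D·CC·CC·CB
    A ↦ CC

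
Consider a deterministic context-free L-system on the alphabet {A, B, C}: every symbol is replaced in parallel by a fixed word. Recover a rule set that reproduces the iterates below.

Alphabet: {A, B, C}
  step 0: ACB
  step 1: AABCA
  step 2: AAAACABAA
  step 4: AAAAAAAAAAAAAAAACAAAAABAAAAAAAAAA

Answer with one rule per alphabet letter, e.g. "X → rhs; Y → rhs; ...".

  step 1 ⇒ step 2: AABCA ⇒ AA·AA·CA·B·AA
    A ↦ AA
    B ↦ CA
    C ↦ B

A->AA, B->CA, C->B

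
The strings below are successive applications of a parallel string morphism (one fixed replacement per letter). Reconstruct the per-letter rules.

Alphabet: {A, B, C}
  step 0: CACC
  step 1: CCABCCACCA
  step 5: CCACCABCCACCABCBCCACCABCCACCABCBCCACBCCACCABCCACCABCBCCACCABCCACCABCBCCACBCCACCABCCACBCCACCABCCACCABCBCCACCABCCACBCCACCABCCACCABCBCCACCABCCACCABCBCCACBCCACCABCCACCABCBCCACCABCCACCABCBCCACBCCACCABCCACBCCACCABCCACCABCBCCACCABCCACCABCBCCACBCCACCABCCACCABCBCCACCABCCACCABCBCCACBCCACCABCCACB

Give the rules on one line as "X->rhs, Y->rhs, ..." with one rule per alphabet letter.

A->B, B->CB, C->CCA

  step 0 ⇒ step 1: CACC ⇒ CCA·B·CCA·CCA
    A ↦ B
    C ↦ CCA
    B ↦ CB  (constrained at step 1)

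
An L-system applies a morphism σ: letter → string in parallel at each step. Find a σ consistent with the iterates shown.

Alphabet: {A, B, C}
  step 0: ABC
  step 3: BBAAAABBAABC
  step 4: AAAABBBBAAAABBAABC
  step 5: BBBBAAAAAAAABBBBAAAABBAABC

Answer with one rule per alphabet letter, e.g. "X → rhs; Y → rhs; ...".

A->B, B->AA, C->BC

  step 4 ⇒ step 5: AAAABBBBAAAABBAABC ⇒ B·B·B·B·AA·AA·AA·AA·B·B·B·B·AA·AA·B·B·AA·BC
    A ↦ B
    B ↦ AA
    C ↦ BC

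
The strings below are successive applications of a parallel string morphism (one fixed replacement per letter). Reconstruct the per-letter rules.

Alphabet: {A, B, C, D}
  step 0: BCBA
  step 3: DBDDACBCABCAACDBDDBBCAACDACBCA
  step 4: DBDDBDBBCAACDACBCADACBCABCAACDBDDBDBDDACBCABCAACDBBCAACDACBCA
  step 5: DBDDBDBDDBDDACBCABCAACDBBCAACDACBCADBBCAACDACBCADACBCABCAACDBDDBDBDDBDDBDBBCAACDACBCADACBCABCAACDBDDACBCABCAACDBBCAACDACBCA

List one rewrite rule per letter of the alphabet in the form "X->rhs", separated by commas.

A->BCA, B->D, C->AC, D->DB

  step 4 ⇒ step 5: DBDDBDBBCAACDACBCADACBCABCAACDBDDBDBDDACBCABCAACDBBCAACDACBCA ⇒ DB·D·DB·DB·D·DB·D·D·AC·BCA·BCA·AC·DB·BCA·AC·D·AC·BCA·DB·BCA·AC·D·AC·BCA·D·AC·BCA·BCA·AC·DB·D·DB·DB·D·DB·D·DB·DB·BCA·AC·D·AC·BCA·D·AC·BCA·BCA·AC·DB·D·D·AC·BCA·BCA·AC·DB·BCA·AC·D·AC·BCA
    A ↦ BCA
    B ↦ D
    C ↦ AC
    D ↦ DB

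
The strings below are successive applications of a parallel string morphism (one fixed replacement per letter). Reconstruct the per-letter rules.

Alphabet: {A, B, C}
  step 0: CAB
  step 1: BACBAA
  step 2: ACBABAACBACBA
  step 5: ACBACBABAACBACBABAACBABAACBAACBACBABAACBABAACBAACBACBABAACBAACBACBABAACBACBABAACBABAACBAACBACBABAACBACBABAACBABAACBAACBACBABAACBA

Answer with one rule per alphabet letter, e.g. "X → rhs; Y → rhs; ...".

A->CBA, B->A, C->BA

  step 1 ⇒ step 2: BACBAA ⇒ A·CBA·BA·A·CBA·CBA
    A ↦ CBA
    B ↦ A
    C ↦ BA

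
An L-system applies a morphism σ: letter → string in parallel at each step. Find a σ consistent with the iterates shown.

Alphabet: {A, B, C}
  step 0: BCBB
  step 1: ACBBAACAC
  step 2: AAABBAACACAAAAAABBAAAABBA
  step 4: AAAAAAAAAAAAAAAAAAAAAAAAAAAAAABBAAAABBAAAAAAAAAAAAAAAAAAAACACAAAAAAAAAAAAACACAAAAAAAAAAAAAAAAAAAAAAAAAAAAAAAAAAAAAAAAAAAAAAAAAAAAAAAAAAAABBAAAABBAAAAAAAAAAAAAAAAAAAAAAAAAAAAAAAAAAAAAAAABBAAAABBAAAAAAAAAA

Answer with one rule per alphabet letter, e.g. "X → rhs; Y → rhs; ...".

A->AAA, B->AC, C->BBA

  step 1 ⇒ step 2: ACBBAACAC ⇒ AAA·BBA·AC·AC·AAA·AAA·BBA·AAA·BBA
    A ↦ AAA
    B ↦ AC
    C ↦ BBA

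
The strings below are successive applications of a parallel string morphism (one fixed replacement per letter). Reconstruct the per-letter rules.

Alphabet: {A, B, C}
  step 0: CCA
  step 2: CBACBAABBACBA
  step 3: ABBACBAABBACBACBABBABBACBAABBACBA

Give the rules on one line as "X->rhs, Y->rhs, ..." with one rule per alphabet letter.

  step 2 ⇒ step 3: CBACBAABBACBA ⇒ A·BBA·CBA·A·BBA·CBA·CBA·BBA·BBA·CBA·A·BBA·CBA
    A ↦ CBA
    B ↦ BBA
    C ↦ A

A->CBA, B->BBA, C->A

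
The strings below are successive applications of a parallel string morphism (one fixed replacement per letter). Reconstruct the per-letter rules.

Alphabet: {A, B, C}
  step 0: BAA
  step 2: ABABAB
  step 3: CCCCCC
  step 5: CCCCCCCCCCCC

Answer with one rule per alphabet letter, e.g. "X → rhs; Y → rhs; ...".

A->C, B->C, C->AB

  step 2 ⇒ step 3: ABABAB ⇒ C·C·C·C·C·C
    A ↦ C
    B ↦ C
    C ↦ AB  (constrained at step 3)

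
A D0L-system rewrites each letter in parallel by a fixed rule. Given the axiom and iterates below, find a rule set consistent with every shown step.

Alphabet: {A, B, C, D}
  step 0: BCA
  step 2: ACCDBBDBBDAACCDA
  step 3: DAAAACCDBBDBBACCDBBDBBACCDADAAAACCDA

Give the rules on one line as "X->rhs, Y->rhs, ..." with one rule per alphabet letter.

A->DA, B->DBB, C->A, D->ACC

  step 2 ⇒ step 3: ACCDBBDBBDAACCDA ⇒ DA·A·A·ACC·DBB·DBB·ACC·DBB·DBB·ACC·DA·DA·A·A·ACC·DA
    A ↦ DA
    B ↦ DBB
    C ↦ A
    D ↦ ACC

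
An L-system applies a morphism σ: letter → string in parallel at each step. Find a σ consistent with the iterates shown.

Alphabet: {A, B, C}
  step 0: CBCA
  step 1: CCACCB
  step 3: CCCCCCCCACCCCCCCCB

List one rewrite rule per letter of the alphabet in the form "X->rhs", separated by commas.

  step 0 ⇒ step 1: CBCA ⇒ CC·A·CC·B
    A ↦ B
    B ↦ A
    C ↦ CC

A->B, B->A, C->CC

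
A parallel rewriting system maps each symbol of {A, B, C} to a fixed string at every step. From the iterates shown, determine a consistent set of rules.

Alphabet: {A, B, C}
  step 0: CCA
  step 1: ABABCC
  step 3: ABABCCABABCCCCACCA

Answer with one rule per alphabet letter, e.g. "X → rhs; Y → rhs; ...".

  step 0 ⇒ step 1: CCA ⇒ AB·AB·CC
    A ↦ CC
    C ↦ AB
    B ↦ A  (constrained at step 1)

A->CC, B->A, C->AB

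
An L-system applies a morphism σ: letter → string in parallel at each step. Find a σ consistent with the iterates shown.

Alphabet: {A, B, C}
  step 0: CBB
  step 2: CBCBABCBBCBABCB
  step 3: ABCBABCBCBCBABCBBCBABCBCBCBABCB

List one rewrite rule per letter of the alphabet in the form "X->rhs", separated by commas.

A->C, B->BCB, C->A

  step 2 ⇒ step 3: CBCBABCBBCBABCB ⇒ A·BCB·A·BCB·C·BCB·A·BCB·BCB·A·BCB·C·BCB·A·BCB
    A ↦ C
    B ↦ BCB
    C ↦ A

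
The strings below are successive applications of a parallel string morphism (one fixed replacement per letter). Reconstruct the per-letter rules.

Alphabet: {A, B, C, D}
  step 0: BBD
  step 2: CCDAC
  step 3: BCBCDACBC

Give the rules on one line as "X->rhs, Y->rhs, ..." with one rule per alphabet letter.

  step 2 ⇒ step 3: CCDAC ⇒ BC·BC·DA·C·BC
    A ↦ C
    C ↦ BC
    D ↦ DA
    B ↦ A  (constrained at step 0)

A->C, B->A, C->BC, D->DA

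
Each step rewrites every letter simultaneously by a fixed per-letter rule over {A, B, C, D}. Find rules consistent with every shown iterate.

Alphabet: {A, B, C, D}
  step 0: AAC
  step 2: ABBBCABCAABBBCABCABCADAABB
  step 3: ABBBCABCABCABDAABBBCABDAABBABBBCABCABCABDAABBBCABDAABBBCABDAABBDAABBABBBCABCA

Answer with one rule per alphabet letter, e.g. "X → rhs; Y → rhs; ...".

  step 2 ⇒ step 3: ABBBCABCAABBBCABCABCADAABB ⇒ ABB·BCA·BCA·BCA·BDA·ABB·BCA·BDA·ABB·ABB·BCA·BCA·BCA·BDA·ABB·BCA·BDA·ABB·BCA·BDA·ABB·DA·ABB·ABB·BCA·BCA
    A ↦ ABB
    B ↦ BCA
    C ↦ BDA
    D ↦ DA

A->ABB, B->BCA, C->BDA, D->DA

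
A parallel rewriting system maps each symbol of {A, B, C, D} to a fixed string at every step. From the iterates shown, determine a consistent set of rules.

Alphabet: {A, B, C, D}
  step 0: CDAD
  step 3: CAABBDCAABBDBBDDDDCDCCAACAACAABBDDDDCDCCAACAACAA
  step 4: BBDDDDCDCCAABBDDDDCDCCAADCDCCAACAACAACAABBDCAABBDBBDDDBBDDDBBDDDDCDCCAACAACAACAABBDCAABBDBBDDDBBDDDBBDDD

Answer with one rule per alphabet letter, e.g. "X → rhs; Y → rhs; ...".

  step 3 ⇒ step 4: CAABBDCAABBDBBDDDDCDCCAACAACAABBDDDDCDCCAACAACAA ⇒ BBD·D·D·DC·DC·CAA·BBD·D·D·DC·DC·CAA·DC·DC·CAA·CAA·CAA·CAA·BBD·CAA·BBD·BBD·D·D·BBD·D·D·BBD·D·D·DC·DC·CAA·CAA·CAA·CAA·BBD·CAA·BBD·BBD·D·D·BBD·D·D·BBD·D·D
    A ↦ D
    B ↦ DC
    C ↦ BBD
    D ↦ CAA

A->D, B->DC, C->BBD, D->CAA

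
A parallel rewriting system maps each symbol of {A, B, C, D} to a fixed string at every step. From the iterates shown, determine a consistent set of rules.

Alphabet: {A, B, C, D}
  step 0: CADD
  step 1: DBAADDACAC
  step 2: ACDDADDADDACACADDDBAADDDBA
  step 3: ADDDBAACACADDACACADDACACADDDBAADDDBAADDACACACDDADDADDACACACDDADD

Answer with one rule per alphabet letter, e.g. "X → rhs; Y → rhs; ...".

A->ADD, B->DD, C->DBA, D->AC

  step 2 ⇒ step 3: ACDDADDADDACACADDDBAADDDBA ⇒ ADD·DBA·AC·AC·ADD·AC·AC·ADD·AC·AC·ADD·DBA·ADD·DBA·ADD·AC·AC·AC·DD·ADD·ADD·AC·AC·AC·DD·ADD
    A ↦ ADD
    B ↦ DD
    C ↦ DBA
    D ↦ AC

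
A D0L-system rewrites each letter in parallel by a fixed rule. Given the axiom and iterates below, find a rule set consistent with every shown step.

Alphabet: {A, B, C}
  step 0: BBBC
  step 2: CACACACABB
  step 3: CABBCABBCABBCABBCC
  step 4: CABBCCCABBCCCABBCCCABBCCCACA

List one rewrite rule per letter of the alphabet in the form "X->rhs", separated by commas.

A->BB, B->C, C->CA

  step 3 ⇒ step 4: CABBCABBCABBCABBCC ⇒ CA·BB·C·C·CA·BB·C·C·CA·BB·C·C·CA·BB·C·C·CA·CA
    A ↦ BB
    B ↦ C
    C ↦ CA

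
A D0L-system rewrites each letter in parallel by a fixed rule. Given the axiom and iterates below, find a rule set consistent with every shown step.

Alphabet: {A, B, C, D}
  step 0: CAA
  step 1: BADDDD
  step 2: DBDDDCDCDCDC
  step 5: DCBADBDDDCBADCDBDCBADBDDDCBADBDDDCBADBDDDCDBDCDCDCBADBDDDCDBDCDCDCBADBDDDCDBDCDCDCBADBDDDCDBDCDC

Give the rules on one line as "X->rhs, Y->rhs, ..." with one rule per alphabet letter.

A->DD, B->DB, C->BA, D->DC

  step 1 ⇒ step 2: BADDDD ⇒ DB·DD·DC·DC·DC·DC
    A ↦ DD
    B ↦ DB
    D ↦ DC
  step 0 ⇒ step 1: CAA ⇒ BA·DD·DD
    C ↦ BA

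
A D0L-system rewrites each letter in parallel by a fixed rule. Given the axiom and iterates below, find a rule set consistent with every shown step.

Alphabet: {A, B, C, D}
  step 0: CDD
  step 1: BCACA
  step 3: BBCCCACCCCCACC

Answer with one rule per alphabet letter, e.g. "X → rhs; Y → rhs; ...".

A->DB, B->CC, C->B, D->CA

  step 0 ⇒ step 1: CDD ⇒ B·CA·CA
    C ↦ B
    D ↦ CA
    A ↦ DB  (constrained at step 1)
    B ↦ CC  (constrained at step 1)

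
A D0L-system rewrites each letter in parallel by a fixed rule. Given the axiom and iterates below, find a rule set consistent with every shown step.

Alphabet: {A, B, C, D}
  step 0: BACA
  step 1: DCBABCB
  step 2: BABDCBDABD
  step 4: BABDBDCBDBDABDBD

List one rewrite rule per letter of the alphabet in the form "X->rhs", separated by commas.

  step 1 ⇒ step 2: DCBABCB ⇒ B·AB·D·CB·D·AB·D
    A ↦ CB
    B ↦ D
    C ↦ AB
    D ↦ B

A->CB, B->D, C->AB, D->B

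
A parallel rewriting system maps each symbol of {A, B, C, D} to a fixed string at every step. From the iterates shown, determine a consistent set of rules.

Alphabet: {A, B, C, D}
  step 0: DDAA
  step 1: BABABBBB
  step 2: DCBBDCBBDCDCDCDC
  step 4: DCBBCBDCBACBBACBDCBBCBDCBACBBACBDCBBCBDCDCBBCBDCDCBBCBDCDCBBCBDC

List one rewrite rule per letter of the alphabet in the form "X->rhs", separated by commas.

A->BB, B->DC, C->CB, D->BA

  step 1 ⇒ step 2: BABABBBB ⇒ DC·BB·DC·BB·DC·DC·DC·DC
    A ↦ BB
    B ↦ DC
    C ↦ CB  (constrained at step 2)
  step 0 ⇒ step 1: DDAA ⇒ BA·BA·BB·BB
    D ↦ BA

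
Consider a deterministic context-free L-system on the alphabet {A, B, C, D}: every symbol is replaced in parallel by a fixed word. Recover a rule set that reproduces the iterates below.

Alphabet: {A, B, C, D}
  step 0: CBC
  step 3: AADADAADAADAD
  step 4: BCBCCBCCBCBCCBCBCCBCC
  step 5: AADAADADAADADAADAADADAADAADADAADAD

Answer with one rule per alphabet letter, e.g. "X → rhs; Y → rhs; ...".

  step 4 ⇒ step 5: BCBCCBCCBCBCCBCBCCBCC ⇒ A·AD·A·AD·AD·A·AD·AD·A·AD·A·AD·AD·A·AD·A·AD·AD·A·AD·AD
    B ↦ A
    C ↦ AD
  step 3 ⇒ step 4: AADADAADAADAD ⇒ BC·BC·C·BC·C·BC·BC·C·BC·BC·C·BC·C
    A ↦ BC
  step 3 ⇒ step 4: AADADAADAADAD ⇒ BC·BC·C·BC·C·BC·BC·C·BC·BC·C·BC·C
    D ↦ C

A->BC, B->A, C->AD, D->C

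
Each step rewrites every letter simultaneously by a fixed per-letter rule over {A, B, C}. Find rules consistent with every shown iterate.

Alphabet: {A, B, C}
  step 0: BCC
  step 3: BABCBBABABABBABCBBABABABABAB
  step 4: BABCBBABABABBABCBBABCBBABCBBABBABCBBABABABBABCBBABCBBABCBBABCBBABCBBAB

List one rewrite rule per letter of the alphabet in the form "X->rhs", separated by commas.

A->CB, B->BAB, C->A

  step 3 ⇒ step 4: BABCBBABABABBABCBBABABABABAB ⇒ BAB·CB·BAB·A·BAB·BAB·CB·BAB·CB·BAB·CB·BAB·BAB·CB·BAB·A·BAB·BAB·CB·BAB·CB·BAB·CB·BAB·CB·BAB·CB·BAB
    A ↦ CB
    B ↦ BAB
    C ↦ A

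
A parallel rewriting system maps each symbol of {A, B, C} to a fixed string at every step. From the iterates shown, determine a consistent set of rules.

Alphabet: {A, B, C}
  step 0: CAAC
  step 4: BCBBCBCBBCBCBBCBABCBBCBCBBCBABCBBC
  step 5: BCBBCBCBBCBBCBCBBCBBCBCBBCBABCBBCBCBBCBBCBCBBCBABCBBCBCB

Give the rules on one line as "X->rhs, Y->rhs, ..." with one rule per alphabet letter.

A->BA, B->BC, C->B

  step 4 ⇒ step 5: BCBBCBCBBCBCBBCBABCBBCBCBBCBABCBBC ⇒ BC·B·BC·BC·B·BC·B·BC·BC·B·BC·B·BC·BC·B·BC·BA·BC·B·BC·BC·B·BC·B·BC·BC·B·BC·BA·BC·B·BC·BC·B
    A ↦ BA
    B ↦ BC
    C ↦ B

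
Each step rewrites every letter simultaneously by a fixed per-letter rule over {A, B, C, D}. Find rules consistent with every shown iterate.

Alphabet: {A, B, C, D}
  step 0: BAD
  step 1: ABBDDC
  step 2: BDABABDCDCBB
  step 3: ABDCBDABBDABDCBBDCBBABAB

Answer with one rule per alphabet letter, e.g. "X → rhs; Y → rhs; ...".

  step 2 ⇒ step 3: BDABABDCDCBB ⇒ AB·DC·BD·AB·BD·AB·DC·BB·DC·BB·AB·AB
    A ↦ BD
    B ↦ AB
    C ↦ BB
    D ↦ DC

A->BD, B->AB, C->BB, D->DC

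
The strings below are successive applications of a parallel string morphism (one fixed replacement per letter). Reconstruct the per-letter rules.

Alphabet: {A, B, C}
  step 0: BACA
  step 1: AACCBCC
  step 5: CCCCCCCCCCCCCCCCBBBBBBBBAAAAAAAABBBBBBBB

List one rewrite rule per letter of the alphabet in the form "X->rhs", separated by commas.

A->CC, B->AA, C->B

  step 0 ⇒ step 1: BACA ⇒ AA·CC·B·CC
    A ↦ CC
    B ↦ AA
    C ↦ B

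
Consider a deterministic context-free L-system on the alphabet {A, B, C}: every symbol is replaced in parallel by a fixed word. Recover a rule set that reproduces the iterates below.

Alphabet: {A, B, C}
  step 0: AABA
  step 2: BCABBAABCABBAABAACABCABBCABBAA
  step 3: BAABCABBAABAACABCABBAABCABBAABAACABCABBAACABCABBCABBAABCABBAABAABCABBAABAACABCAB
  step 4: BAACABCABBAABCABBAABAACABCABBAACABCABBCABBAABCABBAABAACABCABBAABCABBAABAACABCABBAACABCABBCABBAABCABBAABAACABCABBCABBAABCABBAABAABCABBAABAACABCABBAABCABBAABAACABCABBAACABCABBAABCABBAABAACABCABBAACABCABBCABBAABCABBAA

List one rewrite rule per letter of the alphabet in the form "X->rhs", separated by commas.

  step 3 ⇒ step 4: BAABCABBAABAACABCABBAABCABBAABAACABCABBAACABCABBCABBAABCABBAABAABCABBAABAACABCAB ⇒ BAA·CAB·CAB·BAA·B·CAB·BAA·BAA·CAB·CAB·BAA·CAB·CAB·B·CAB·BAA·B·CAB·BAA·BAA·CAB·CAB·BAA·B·CAB·BAA·BAA·CAB·CAB·BAA·CAB·CAB·B·CAB·BAA·B·CAB·BAA·BAA·CAB·CAB·B·CAB·BAA·B·CAB·BAA·BAA·B·CAB·BAA·BAA·CAB·CAB·BAA·B·CAB·BAA·BAA·CAB·CAB·BAA·CAB·CAB·BAA·B·CAB·BAA·BAA·CAB·CAB·BAA·CAB·CAB·B·CAB·BAA·B·CAB·BAA
    A ↦ CAB
    B ↦ BAA
    C ↦ B

A->CAB, B->BAA, C->B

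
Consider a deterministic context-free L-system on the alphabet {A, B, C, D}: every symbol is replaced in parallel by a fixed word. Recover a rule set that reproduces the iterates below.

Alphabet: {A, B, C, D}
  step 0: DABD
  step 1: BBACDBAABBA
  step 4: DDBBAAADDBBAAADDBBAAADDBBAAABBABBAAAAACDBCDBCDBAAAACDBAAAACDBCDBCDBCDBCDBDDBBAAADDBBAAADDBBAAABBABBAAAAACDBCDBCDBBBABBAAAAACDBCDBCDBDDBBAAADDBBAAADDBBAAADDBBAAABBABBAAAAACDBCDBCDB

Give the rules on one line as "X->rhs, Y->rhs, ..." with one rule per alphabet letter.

A->CDB, B->AA, C->DD, D->BBA

  step 0 ⇒ step 1: DABD ⇒ BBA·CDB·AA·BBA
    A ↦ CDB
    B ↦ AA
    D ↦ BBA
    C ↦ DD  (constrained at step 1)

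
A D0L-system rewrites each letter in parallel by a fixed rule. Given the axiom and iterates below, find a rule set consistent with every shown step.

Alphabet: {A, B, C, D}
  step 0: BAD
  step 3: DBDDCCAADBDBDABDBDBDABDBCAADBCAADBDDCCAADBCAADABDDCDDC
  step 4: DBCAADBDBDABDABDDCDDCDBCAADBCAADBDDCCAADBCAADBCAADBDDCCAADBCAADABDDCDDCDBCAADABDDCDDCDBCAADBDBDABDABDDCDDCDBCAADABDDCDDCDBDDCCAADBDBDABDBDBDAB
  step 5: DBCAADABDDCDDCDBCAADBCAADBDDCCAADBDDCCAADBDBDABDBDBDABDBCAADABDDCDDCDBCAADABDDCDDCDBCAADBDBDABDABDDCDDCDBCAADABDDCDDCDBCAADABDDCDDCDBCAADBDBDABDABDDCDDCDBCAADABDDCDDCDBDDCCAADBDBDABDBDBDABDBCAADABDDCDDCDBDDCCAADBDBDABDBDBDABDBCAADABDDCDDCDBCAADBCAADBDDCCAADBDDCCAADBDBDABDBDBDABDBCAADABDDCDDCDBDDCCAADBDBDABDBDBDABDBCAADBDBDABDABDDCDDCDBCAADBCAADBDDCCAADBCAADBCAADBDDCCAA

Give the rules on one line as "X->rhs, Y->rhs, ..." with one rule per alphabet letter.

A->DDC, B->CAA, C->DAB, D->DB

  step 4 ⇒ step 5: DBCAADBDBDABDABDDCDDCDBCAADBCAADBDDCCAADBCAADBCAADBDDCCAADBCAADABDDCDDCDBCAADABDDCDDCDBCAADBDBDABDABDDCDDCDBCAADABDDCDDCDBDDCCAADBDBDABDBDBDAB ⇒ DB·CAA·DAB·DDC·DDC·DB·CAA·DB·CAA·DB·DDC·CAA·DB·DDC·CAA·DB·DB·DAB·DB·DB·DAB·DB·CAA·DAB·DDC·DDC·DB·CAA·DAB·DDC·DDC·DB·CAA·DB·DB·DAB·DAB·DDC·DDC·DB·CAA·DAB·DDC·DDC·DB·CAA·DAB·DDC·DDC·DB·CAA·DB·DB·DAB·DAB·DDC·DDC·DB·CAA·DAB·DDC·DDC·DB·DDC·CAA·DB·DB·DAB·DB·DB·DAB·DB·CAA·DAB·DDC·DDC·DB·DDC·CAA·DB·DB·DAB·DB·DB·DAB·DB·CAA·DAB·DDC·DDC·DB·CAA·DB·CAA·DB·DDC·CAA·DB·DDC·CAA·DB·DB·DAB·DB·DB·DAB·DB·CAA·DAB·DDC·DDC·DB·DDC·CAA·DB·DB·DAB·DB·DB·DAB·DB·CAA·DB·DB·DAB·DAB·DDC·DDC·DB·CAA·DB·CAA·DB·DDC·CAA·DB·CAA·DB·CAA·DB·DDC·CAA
    A ↦ DDC
    B ↦ CAA
    C ↦ DAB
    D ↦ DB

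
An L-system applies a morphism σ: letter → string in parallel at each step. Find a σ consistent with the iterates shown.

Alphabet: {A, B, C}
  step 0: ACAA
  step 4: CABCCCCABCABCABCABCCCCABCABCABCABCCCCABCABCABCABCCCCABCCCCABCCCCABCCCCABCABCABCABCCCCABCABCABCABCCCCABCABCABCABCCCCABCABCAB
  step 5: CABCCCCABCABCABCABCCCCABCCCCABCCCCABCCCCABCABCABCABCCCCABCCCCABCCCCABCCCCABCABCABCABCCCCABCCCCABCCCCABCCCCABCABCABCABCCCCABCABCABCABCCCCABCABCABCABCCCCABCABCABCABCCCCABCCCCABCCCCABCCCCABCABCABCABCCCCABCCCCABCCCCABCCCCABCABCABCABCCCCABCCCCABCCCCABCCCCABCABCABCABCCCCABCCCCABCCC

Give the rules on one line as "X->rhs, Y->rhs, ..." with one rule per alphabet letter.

  step 4 ⇒ step 5: CABCCCCABCABCABCABCCCCABCABCABCABCCCCABCABCABCABCCCCABCCCCABCCCCABCCCCABCABCABCABCCCCABCABCABCABCCCCABCABCABCABCCCCABCABCAB ⇒ CAB·CC·C·CAB·CAB·CAB·CAB·CC·C·CAB·CC·C·CAB·CC·C·CAB·CC·C·CAB·CAB·CAB·CAB·CC·C·CAB·CC·C·CAB·CC·C·CAB·CC·C·CAB·CAB·CAB·CAB·CC·C·CAB·CC·C·CAB·CC·C·CAB·CC·C·CAB·CAB·CAB·CAB·CC·C·CAB·CAB·CAB·CAB·CC·C·CAB·CAB·CAB·CAB·CC·C·CAB·CAB·CAB·CAB·CC·C·CAB·CC·C·CAB·CC·C·CAB·CC·C·CAB·CAB·CAB·CAB·CC·C·CAB·CC·C·CAB·CC·C·CAB·CC·C·CAB·CAB·CAB·CAB·CC·C·CAB·CC·C·CAB·CC·C·CAB·CC·C·CAB·CAB·CAB·CAB·CC·C·CAB·CC·C·CAB·CC·C
    A ↦ CC
    B ↦ C
    C ↦ CAB

A->CC, B->C, C->CAB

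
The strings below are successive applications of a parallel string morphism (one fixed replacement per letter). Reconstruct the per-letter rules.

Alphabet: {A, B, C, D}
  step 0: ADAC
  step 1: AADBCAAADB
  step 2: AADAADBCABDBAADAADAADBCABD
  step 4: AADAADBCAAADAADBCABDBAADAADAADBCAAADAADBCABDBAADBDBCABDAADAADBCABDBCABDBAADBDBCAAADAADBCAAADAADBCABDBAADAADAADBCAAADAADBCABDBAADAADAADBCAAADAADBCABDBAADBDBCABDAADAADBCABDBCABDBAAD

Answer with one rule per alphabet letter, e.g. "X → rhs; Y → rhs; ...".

  step 1 ⇒ step 2: AADBCAAADB ⇒ AAD·AAD·BCA·BD·B·AAD·AAD·AAD·BCA·BD
    A ↦ AAD
    B ↦ BD
    C ↦ B
    D ↦ BCA

A->AAD, B->BD, C->B, D->BCA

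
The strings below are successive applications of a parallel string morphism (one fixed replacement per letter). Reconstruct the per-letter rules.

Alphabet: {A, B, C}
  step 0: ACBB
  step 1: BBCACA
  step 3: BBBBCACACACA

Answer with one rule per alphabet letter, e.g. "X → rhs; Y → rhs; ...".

  step 0 ⇒ step 1: ACBB ⇒ B·B·CA·CA
    A ↦ B
    B ↦ CA
    C ↦ B

A->B, B->CA, C->B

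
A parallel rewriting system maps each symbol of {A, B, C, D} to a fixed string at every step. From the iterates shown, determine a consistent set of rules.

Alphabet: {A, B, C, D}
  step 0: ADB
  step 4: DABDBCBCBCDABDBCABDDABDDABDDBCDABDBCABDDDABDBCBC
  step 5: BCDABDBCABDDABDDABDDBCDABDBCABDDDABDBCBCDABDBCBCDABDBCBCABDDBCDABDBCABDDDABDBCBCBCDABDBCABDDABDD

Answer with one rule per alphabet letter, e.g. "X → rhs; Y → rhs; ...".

A->D, B->ABD, C->D, D->BC

  step 4 ⇒ step 5: DABDBCBCBCDABDBCABDDABDDABDDBCDABDBCABDDDABDBCBC ⇒ BC·D·ABD·BC·ABD·D·ABD·D·ABD·D·BC·D·ABD·BC·ABD·D·D·ABD·BC·BC·D·ABD·BC·BC·D·ABD·BC·BC·ABD·D·BC·D·ABD·BC·ABD·D·D·ABD·BC·BC·BC·D·ABD·BC·ABD·D·ABD·D
    A ↦ D
    B ↦ ABD
    C ↦ D
    D ↦ BC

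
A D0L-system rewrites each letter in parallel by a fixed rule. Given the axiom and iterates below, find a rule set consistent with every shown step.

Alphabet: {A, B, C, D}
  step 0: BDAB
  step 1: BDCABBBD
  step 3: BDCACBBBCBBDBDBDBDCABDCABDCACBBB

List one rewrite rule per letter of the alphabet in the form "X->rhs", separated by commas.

  step 0 ⇒ step 1: BDAB ⇒ BD·CA·BB·BD
    A ↦ BB
    B ↦ BD
    D ↦ CA
    C ↦ CB  (constrained at step 1)

A->BB, B->BD, C->CB, D->CA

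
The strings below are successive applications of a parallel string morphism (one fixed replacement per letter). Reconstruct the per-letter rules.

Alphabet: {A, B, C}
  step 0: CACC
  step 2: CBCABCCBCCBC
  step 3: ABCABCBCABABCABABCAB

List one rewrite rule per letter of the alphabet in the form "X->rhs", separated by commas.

  step 2 ⇒ step 3: CBCABCCBCCBC ⇒ AB·C·AB·CB·C·AB·AB·C·AB·AB·C·AB
    A ↦ CB
    B ↦ C
    C ↦ AB

A->CB, B->C, C->AB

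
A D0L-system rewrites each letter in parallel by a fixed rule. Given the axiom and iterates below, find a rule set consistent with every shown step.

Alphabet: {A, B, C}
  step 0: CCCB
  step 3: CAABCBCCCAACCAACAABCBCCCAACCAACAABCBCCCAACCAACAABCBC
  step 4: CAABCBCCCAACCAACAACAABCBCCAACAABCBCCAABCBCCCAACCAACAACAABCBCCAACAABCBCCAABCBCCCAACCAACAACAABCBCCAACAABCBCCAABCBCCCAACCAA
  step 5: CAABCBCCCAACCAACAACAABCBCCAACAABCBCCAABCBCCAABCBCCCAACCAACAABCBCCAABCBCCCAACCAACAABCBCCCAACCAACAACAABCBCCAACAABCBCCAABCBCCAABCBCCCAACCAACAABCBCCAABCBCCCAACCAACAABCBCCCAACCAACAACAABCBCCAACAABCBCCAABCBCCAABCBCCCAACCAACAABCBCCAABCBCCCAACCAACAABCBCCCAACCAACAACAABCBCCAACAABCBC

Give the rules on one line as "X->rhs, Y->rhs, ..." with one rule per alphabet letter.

  step 4 ⇒ step 5: CAABCBCCCAACCAACAACAABCBCCAACAABCBCCAABCBCCCAACCAACAACAABCBCCAACAABCBCCAABCBCCCAACCAACAACAABCBCCAACAABCBCCAABCBCCCAACCAA ⇒ CAA·BC·BC·C·CAA·C·CAA·CAA·CAA·BC·BC·CAA·CAA·BC·BC·CAA·BC·BC·CAA·BC·BC·C·CAA·C·CAA·CAA·BC·BC·CAA·BC·BC·C·CAA·C·CAA·CAA·BC·BC·C·CAA·C·CAA·CAA·CAA·BC·BC·CAA·CAA·BC·BC·CAA·BC·BC·CAA·BC·BC·C·CAA·C·CAA·CAA·BC·BC·CAA·BC·BC·C·CAA·C·CAA·CAA·BC·BC·C·CAA·C·CAA·CAA·CAA·BC·BC·CAA·CAA·BC·BC·CAA·BC·BC·CAA·BC·BC·C·CAA·C·CAA·CAA·BC·BC·CAA·BC·BC·C·CAA·C·CAA·CAA·BC·BC·C·CAA·C·CAA·CAA·CAA·BC·BC·CAA·CAA·BC·BC
    A ↦ BC
    B ↦ C
    C ↦ CAA

A->BC, B->C, C->CAA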